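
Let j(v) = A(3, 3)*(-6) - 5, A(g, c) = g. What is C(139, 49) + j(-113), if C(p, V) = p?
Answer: 116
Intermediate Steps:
j(v) = -23 (j(v) = 3*(-6) - 5 = -18 - 5 = -23)
C(139, 49) + j(-113) = 139 - 23 = 116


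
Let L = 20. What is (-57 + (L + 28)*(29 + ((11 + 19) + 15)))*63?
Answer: 220185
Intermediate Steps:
(-57 + (L + 28)*(29 + ((11 + 19) + 15)))*63 = (-57 + (20 + 28)*(29 + ((11 + 19) + 15)))*63 = (-57 + 48*(29 + (30 + 15)))*63 = (-57 + 48*(29 + 45))*63 = (-57 + 48*74)*63 = (-57 + 3552)*63 = 3495*63 = 220185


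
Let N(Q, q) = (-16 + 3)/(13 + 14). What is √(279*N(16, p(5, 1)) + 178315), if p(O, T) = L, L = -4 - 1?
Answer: √1603626/3 ≈ 422.11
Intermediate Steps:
L = -5
p(O, T) = -5
N(Q, q) = -13/27
√(279*N(16, p(5, 1)) + 178315) = √(279*(-13/27) + 178315) = √(-403/3 + 178315) = √(534542/3) = √1603626/3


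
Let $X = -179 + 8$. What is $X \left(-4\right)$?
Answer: $684$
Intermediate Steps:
$X = -171$
$X \left(-4\right) = \left(-171\right) \left(-4\right) = 684$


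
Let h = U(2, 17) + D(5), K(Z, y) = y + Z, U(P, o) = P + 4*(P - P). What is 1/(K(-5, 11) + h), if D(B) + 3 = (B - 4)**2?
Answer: 1/6 ≈ 0.16667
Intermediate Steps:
U(P, o) = P (U(P, o) = P + 4*0 = P + 0 = P)
K(Z, y) = Z + y
D(B) = -3 + (-4 + B)**2 (D(B) = -3 + (B - 4)**2 = -3 + (-4 + B)**2)
h = 0 (h = 2 + (-3 + (-4 + 5)**2) = 2 + (-3 + 1**2) = 2 + (-3 + 1) = 2 - 2 = 0)
1/(K(-5, 11) + h) = 1/((-5 + 11) + 0) = 1/(6 + 0) = 1/6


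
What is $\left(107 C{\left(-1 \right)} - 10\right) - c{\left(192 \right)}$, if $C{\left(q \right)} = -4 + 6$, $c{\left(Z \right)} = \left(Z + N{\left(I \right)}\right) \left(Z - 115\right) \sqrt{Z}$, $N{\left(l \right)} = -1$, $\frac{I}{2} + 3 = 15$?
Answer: $204 - 117656 \sqrt{3} \approx -2.0358 \cdot 10^{5}$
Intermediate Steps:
$I = 24$ ($I = -6 + 2 \cdot 15 = -6 + 30 = 24$)
$c{\left(Z \right)} = \sqrt{Z} \left(-1 + Z\right) \left(-115 + Z\right)$ ($c{\left(Z \right)} = \left(Z - 1\right) \left(Z - 115\right) \sqrt{Z} = \left(-1 + Z\right) \left(-115 + Z\right) \sqrt{Z} = \sqrt{Z} \left(-1 + Z\right) \left(-115 + Z\right)$)
$C{\left(q \right)} = 2$
$\left(107 C{\left(-1 \right)} - 10\right) - c{\left(192 \right)} = \left(107 \cdot 2 - 10\right) - \sqrt{192} \left(115 + 192^{2} - 22272\right) = \left(214 - 10\right) - 8 \sqrt{3} \left(115 + 36864 - 22272\right) = 204 - 8 \sqrt{3} \cdot 14707 = 204 - 117656 \sqrt{3}$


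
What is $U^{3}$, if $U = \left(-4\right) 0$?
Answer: $0$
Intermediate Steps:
$U = 0$
$U^{3} = 0^{3} = 0$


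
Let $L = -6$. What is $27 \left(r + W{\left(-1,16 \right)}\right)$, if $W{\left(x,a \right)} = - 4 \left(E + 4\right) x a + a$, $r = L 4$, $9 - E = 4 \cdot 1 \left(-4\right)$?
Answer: $49896$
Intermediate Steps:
$E = 25$ ($E = 9 - 4 \cdot 1 \left(-4\right) = 9 - 4 \left(-4\right) = 9 - -16 = 9 + 16 = 25$)
$r = -24$ ($r = \left(-6\right) 4 = -24$)
$W{\left(x,a \right)} = a - 116 a x$ ($W{\left(x,a \right)} = - 4 \left(25 + 4\right) x a + a = \left(-4\right) 29 x a + a = - 116 x a + a = - 116 a x + a = a - 116 a x$)
$27 \left(r + W{\left(-1,16 \right)}\right) = 27 \left(-24 + 16 \left(1 - -116\right)\right) = 27 \left(-24 + 16 \left(1 + 116\right)\right) = 27 \left(-24 + 16 \cdot 117\right) = 27 \left(-24 + 1872\right) = 27 \cdot 1848 = 49896$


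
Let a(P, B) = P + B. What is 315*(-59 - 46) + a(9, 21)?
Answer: -33045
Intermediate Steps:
a(P, B) = B + P
315*(-59 - 46) + a(9, 21) = 315*(-59 - 46) + (21 + 9) = 315*(-105) + 30 = -33075 + 30 = -33045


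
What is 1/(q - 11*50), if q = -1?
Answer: -1/551 ≈ -0.0018149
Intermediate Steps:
1/(q - 11*50) = 1/(-1 - 11*50) = 1/(-1 - 550) = 1/(-551) = -1/551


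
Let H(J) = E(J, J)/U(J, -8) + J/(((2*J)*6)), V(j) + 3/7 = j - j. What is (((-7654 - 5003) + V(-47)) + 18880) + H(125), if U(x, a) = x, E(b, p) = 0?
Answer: 522703/84 ≈ 6222.7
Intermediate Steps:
V(j) = -3/7 (V(j) = -3/7 + (j - j) = -3/7 + 0 = -3/7)
H(J) = 1/12 (H(J) = 0/J + J/(((2*J)*6)) = 0 + J/((12*J)) = 0 + J*(1/(12*J)) = 0 + 1/12 = 1/12)
(((-7654 - 5003) + V(-47)) + 18880) + H(125) = (((-7654 - 5003) - 3/7) + 18880) + 1/12 = ((-12657 - 3/7) + 18880) + 1/12 = (-88602/7 + 18880) + 1/12 = 43558/7 + 1/12 = 522703/84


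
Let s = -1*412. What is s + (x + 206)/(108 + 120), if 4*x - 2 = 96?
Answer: -187411/456 ≈ -410.99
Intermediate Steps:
x = 49/2 (x = ½ + (¼)*96 = ½ + 24 = 49/2 ≈ 24.500)
s = -412
s + (x + 206)/(108 + 120) = -412 + (49/2 + 206)/(108 + 120) = -412 + (461/2)/228 = -412 + (461/2)*(1/228) = -412 + 461/456 = -187411/456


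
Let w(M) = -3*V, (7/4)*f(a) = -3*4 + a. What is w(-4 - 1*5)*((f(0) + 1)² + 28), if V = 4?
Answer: -36636/49 ≈ -747.67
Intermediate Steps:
f(a) = -48/7 + 4*a/7 (f(a) = 4*(-3*4 + a)/7 = 4*(-12 + a)/7 = -48/7 + 4*a/7)
w(M) = -12 (w(M) = -3*4 = -12)
w(-4 - 1*5)*((f(0) + 1)² + 28) = -12*(((-48/7 + (4/7)*0) + 1)² + 28) = -12*(((-48/7 + 0) + 1)² + 28) = -12*((-48/7 + 1)² + 28) = -12*((-41/7)² + 28) = -12*(1681/49 + 28) = -12*3053/49 = -36636/49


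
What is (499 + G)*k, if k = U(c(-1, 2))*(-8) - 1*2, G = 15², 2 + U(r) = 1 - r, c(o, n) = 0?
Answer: 4344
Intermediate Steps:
U(r) = -1 - r (U(r) = -2 + (1 - r) = -1 - r)
G = 225
k = 6 (k = (-1 - 1*0)*(-8) - 1*2 = (-1 + 0)*(-8) - 2 = -1*(-8) - 2 = 8 - 2 = 6)
(499 + G)*k = (499 + 225)*6 = 724*6 = 4344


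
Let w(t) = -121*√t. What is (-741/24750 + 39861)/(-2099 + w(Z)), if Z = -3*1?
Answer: -690262453297/36710223000 + 3617383033*I*√3/3337293000 ≈ -18.803 + 1.8774*I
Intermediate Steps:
Z = -3
(-741/24750 + 39861)/(-2099 + w(Z)) = (-741/24750 + 39861)/(-2099 - 121*I*√3) = (-741*1/24750 + 39861)/(-2099 - 121*I*√3) = (-247/8250 + 39861)/(-2099 - 121*I*√3) = 328853003/(8250*(-2099 - 121*I*√3))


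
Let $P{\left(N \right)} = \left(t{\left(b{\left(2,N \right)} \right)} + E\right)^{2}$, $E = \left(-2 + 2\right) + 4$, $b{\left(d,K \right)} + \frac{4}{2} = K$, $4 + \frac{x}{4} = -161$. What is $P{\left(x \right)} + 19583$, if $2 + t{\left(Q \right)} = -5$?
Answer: $19592$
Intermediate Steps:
$x = -660$ ($x = -16 + 4 \left(-161\right) = -16 - 644 = -660$)
$b{\left(d,K \right)} = -2 + K$
$t{\left(Q \right)} = -7$ ($t{\left(Q \right)} = -2 - 5 = -7$)
$E = 4$ ($E = 0 + 4 = 4$)
$P{\left(N \right)} = 9$ ($P{\left(N \right)} = \left(-7 + 4\right)^{2} = \left(-3\right)^{2} = 9$)
$P{\left(x \right)} + 19583 = 9 + 19583 = 19592$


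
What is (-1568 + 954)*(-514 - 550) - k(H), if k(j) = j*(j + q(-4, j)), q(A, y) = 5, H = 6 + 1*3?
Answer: 653170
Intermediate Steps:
H = 9 (H = 6 + 3 = 9)
k(j) = j*(5 + j) (k(j) = j*(j + 5) = j*(5 + j))
(-1568 + 954)*(-514 - 550) - k(H) = (-1568 + 954)*(-514 - 550) - 9*(5 + 9) = -614*(-1064) - 9*14 = 653296 - 1*126 = 653296 - 126 = 653170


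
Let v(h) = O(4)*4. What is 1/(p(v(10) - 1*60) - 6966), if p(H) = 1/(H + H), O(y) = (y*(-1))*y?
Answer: -248/1727569 ≈ -0.00014355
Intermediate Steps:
O(y) = -y² (O(y) = (-y)*y = -y²)
v(h) = -64 (v(h) = -1*4²*4 = -1*16*4 = -16*4 = -64)
p(H) = 1/(2*H)
1/(p(v(10) - 1*60) - 6966) = 1/(1/(2*(-64 - 1*60)) - 6966) = 1/(1/(2*(-64 - 60)) - 6966) = 1/((½)/(-124) - 6966) = 1/((½)*(-1/124) - 6966) = 1/(-1/248 - 6966) = 1/(-1727569/248) = -248/1727569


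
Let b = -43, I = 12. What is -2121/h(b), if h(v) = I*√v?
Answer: 707*I*√43/172 ≈ 26.954*I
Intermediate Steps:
h(v) = 12*√v
-2121/h(b) = -2121*(-I*√43/516) = -(-707)*I*√43/172 = 707*I*√43/172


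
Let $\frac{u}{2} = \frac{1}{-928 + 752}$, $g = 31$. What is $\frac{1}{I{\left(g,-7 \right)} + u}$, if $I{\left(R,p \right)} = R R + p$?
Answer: $\frac{88}{83951} \approx 0.0010482$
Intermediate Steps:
$u = - \frac{1}{88}$ ($u = \frac{2}{-928 + 752} = \frac{2}{-176} = 2 \left(- \frac{1}{176}\right) = - \frac{1}{88} \approx -0.011364$)
$I{\left(R,p \right)} = p + R^{2}$ ($I{\left(R,p \right)} = R^{2} + p = p + R^{2}$)
$\frac{1}{I{\left(g,-7 \right)} + u} = \frac{1}{\left(-7 + 31^{2}\right) - \frac{1}{88}} = \frac{1}{\left(-7 + 961\right) - \frac{1}{88}} = \frac{1}{954 - \frac{1}{88}} = \frac{1}{\frac{83951}{88}} = \frac{88}{83951}$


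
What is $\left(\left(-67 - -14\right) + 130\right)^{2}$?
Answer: $5929$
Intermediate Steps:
$\left(\left(-67 - -14\right) + 130\right)^{2} = \left(\left(-67 + 14\right) + 130\right)^{2} = \left(-53 + 130\right)^{2} = 77^{2} = 5929$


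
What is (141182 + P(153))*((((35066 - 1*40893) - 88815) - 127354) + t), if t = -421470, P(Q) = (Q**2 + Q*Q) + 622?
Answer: -121371843852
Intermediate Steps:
P(Q) = 622 + 2*Q**2 (P(Q) = (Q**2 + Q**2) + 622 = 2*Q**2 + 622 = 622 + 2*Q**2)
(141182 + P(153))*((((35066 - 1*40893) - 88815) - 127354) + t) = (141182 + (622 + 2*153**2))*((((35066 - 1*40893) - 88815) - 127354) - 421470) = (141182 + (622 + 2*23409))*((((35066 - 40893) - 88815) - 127354) - 421470) = (141182 + (622 + 46818))*(((-5827 - 88815) - 127354) - 421470) = (141182 + 47440)*((-94642 - 127354) - 421470) = 188622*(-221996 - 421470) = 188622*(-643466) = -121371843852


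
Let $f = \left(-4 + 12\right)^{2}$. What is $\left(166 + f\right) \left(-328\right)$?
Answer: $-75440$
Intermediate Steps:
$f = 64$ ($f = 8^{2} = 64$)
$\left(166 + f\right) \left(-328\right) = \left(166 + 64\right) \left(-328\right) = 230 \left(-328\right) = -75440$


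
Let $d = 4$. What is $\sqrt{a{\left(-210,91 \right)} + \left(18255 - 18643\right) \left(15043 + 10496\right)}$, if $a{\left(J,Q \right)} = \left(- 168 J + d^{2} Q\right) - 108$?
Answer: $2 i \sqrt{2468126} \approx 3142.1 i$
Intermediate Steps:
$a{\left(J,Q \right)} = -108 - 168 J + 16 Q$ ($a{\left(J,Q \right)} = \left(- 168 J + 4^{2} Q\right) - 108 = \left(- 168 J + 16 Q\right) - 108 = -108 - 168 J + 16 Q$)
$\sqrt{a{\left(-210,91 \right)} + \left(18255 - 18643\right) \left(15043 + 10496\right)} = \sqrt{\left(-108 - -35280 + 16 \cdot 91\right) + \left(18255 - 18643\right) \left(15043 + 10496\right)} = \sqrt{\left(-108 + 35280 + 1456\right) - 9909132} = \sqrt{36628 - 9909132} = \sqrt{-9872504} = 2 i \sqrt{2468126}$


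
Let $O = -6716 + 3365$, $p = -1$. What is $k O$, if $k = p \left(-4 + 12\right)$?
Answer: $26808$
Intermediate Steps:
$k = -8$ ($k = - (-4 + 12) = \left(-1\right) 8 = -8$)
$O = -3351$
$k O = \left(-8\right) \left(-3351\right) = 26808$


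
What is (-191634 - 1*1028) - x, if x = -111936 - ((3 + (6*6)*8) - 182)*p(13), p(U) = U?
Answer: -79309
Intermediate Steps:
x = -113353 (x = -111936 - ((3 + (6*6)*8) - 182)*13 = -111936 - ((3 + 36*8) - 182)*13 = -111936 - ((3 + 288) - 182)*13 = -111936 - (291 - 182)*13 = -111936 - 109*13 = -111936 - 1*1417 = -111936 - 1417 = -113353)
(-191634 - 1*1028) - x = (-191634 - 1*1028) - 1*(-113353) = (-191634 - 1028) + 113353 = -192662 + 113353 = -79309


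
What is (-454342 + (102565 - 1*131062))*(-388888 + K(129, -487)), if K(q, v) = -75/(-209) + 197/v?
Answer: 19111825979911728/101783 ≈ 1.8777e+11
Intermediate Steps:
K(q, v) = 75/209 + 197/v (K(q, v) = -75*(-1/209) + 197/v = 75/209 + 197/v)
(-454342 + (102565 - 1*131062))*(-388888 + K(129, -487)) = (-454342 + (102565 - 1*131062))*(-388888 + (75/209 + 197/(-487))) = (-454342 + (102565 - 131062))*(-388888 + (75/209 + 197*(-1/487))) = (-454342 - 28497)*(-388888 + (75/209 - 197/487)) = -482839*(-388888 - 4648/101783) = -482839*(-39582191952/101783) = 19111825979911728/101783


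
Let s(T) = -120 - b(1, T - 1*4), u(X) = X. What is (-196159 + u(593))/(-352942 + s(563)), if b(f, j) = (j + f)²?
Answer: 97783/333331 ≈ 0.29335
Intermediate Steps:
b(f, j) = (f + j)²
s(T) = -120 - (-3 + T)² (s(T) = -120 - (1 + (T - 1*4))² = -120 - (1 + (T - 4))² = -120 - (1 + (-4 + T))² = -120 - (-3 + T)²)
(-196159 + u(593))/(-352942 + s(563)) = (-196159 + 593)/(-352942 + (-120 - (-3 + 563)²)) = -195566/(-352942 + (-120 - 1*560²)) = -195566/(-352942 + (-120 - 1*313600)) = -195566/(-352942 + (-120 - 313600)) = -195566/(-352942 - 313720) = -195566/(-666662) = -195566*(-1/666662) = 97783/333331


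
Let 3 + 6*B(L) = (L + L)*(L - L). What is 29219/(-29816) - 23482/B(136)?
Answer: 1400249405/29816 ≈ 46963.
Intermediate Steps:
B(L) = -½ (B(L) = -½ + ((L + L)*(L - L))/6 = -½ + ((2*L)*0)/6 = -½ + (⅙)*0 = -½ + 0 = -½)
29219/(-29816) - 23482/B(136) = 29219/(-29816) - 23482/(-½) = 29219*(-1/29816) - 23482*(-2) = -29219/29816 + 46964 = 1400249405/29816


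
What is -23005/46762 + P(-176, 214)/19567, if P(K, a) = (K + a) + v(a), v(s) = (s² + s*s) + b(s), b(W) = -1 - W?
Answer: 3824609395/914992054 ≈ 4.1799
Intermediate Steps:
v(s) = -1 - s + 2*s² (v(s) = (s² + s*s) + (-1 - s) = (s² + s²) + (-1 - s) = 2*s² + (-1 - s) = -1 - s + 2*s²)
P(K, a) = -1 + K + 2*a² (P(K, a) = (K + a) + (-1 - a + 2*a²) = -1 + K + 2*a²)
-23005/46762 + P(-176, 214)/19567 = -23005/46762 + (-1 - 176 + 2*214²)/19567 = -23005*1/46762 + (-1 - 176 + 2*45796)*(1/19567) = -23005/46762 + (-1 - 176 + 91592)*(1/19567) = -23005/46762 + 91415*(1/19567) = -23005/46762 + 91415/19567 = 3824609395/914992054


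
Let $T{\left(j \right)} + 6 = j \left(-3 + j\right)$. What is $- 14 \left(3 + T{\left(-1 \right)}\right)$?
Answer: $-14$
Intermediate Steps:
$T{\left(j \right)} = -6 + j \left(-3 + j\right)$
$- 14 \left(3 + T{\left(-1 \right)}\right) = - 14 \left(3 - \left(3 - 1\right)\right) = - 14 \left(3 + \left(-6 + 1 + 3\right)\right) = - 14 \left(3 - 2\right) = \left(-14\right) 1 = -14$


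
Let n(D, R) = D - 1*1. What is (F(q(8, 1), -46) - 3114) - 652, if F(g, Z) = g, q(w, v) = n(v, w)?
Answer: -3766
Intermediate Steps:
n(D, R) = -1 + D (n(D, R) = D - 1 = -1 + D)
q(w, v) = -1 + v
(F(q(8, 1), -46) - 3114) - 652 = ((-1 + 1) - 3114) - 652 = (0 - 3114) - 652 = -3114 - 652 = -3766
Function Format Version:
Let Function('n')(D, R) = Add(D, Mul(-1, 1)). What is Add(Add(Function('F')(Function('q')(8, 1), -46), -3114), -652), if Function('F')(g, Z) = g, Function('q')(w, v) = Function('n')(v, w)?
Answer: -3766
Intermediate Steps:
Function('n')(D, R) = Add(-1, D) (Function('n')(D, R) = Add(D, -1) = Add(-1, D))
Function('q')(w, v) = Add(-1, v)
Add(Add(Function('F')(Function('q')(8, 1), -46), -3114), -652) = Add(Add(Add(-1, 1), -3114), -652) = Add(Add(0, -3114), -652) = Add(-3114, -652) = -3766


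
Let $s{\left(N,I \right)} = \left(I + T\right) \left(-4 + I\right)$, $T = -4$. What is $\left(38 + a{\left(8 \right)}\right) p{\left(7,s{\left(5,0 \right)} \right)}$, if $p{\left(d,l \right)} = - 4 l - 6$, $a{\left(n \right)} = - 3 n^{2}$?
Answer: $10780$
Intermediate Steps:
$s{\left(N,I \right)} = \left(-4 + I\right)^{2}$ ($s{\left(N,I \right)} = \left(I - 4\right) \left(-4 + I\right) = \left(-4 + I\right) \left(-4 + I\right) = \left(-4 + I\right)^{2}$)
$p{\left(d,l \right)} = -6 - 4 l$
$\left(38 + a{\left(8 \right)}\right) p{\left(7,s{\left(5,0 \right)} \right)} = \left(38 - 3 \cdot 8^{2}\right) \left(-6 - 4 \left(16 + 0^{2} - 0\right)\right) = \left(38 - 192\right) \left(-6 - 4 \left(16 + 0 + 0\right)\right) = \left(38 - 192\right) \left(-6 - 64\right) = - 154 \left(-6 - 64\right) = \left(-154\right) \left(-70\right) = 10780$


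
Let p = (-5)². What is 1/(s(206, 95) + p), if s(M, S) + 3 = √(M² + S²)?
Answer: -22/50977 + √51461/50977 ≈ 0.0040185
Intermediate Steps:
p = 25
s(M, S) = -3 + √(M² + S²)
1/(s(206, 95) + p) = 1/((-3 + √(206² + 95²)) + 25) = 1/((-3 + √(42436 + 9025)) + 25) = 1/((-3 + √51461) + 25) = 1/(22 + √51461)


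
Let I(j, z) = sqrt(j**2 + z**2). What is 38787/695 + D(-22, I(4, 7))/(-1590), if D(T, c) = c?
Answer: 38787/695 - sqrt(65)/1590 ≈ 55.804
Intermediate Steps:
38787/695 + D(-22, I(4, 7))/(-1590) = 38787/695 + sqrt(4**2 + 7**2)/(-1590) = 38787*(1/695) + sqrt(16 + 49)*(-1/1590) = 38787/695 + sqrt(65)*(-1/1590) = 38787/695 - sqrt(65)/1590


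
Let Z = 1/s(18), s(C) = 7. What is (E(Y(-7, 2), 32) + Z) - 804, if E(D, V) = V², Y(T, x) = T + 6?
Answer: 1541/7 ≈ 220.14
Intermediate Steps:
Y(T, x) = 6 + T
Z = ⅐ (Z = 1/7 = ⅐ ≈ 0.14286)
(E(Y(-7, 2), 32) + Z) - 804 = (32² + ⅐) - 804 = (1024 + ⅐) - 804 = 7169/7 - 804 = 1541/7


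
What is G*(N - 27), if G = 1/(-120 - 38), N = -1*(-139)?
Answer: -56/79 ≈ -0.70886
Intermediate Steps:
N = 139
G = -1/158 (G = 1/(-158) = -1/158 ≈ -0.0063291)
G*(N - 27) = -(139 - 27)/158 = -1/158*112 = -56/79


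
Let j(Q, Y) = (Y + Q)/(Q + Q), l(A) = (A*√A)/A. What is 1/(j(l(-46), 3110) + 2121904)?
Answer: 46*I/(1555*√46 + 97607607*I) ≈ 4.7127e-7 + 5.0921e-11*I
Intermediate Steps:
l(A) = √A (l(A) = A^(3/2)/A = √A)
j(Q, Y) = (Q + Y)/(2*Q) (j(Q, Y) = (Q + Y)/((2*Q)) = (Q + Y)*(1/(2*Q)) = (Q + Y)/(2*Q))
1/(j(l(-46), 3110) + 2121904) = 1/((√(-46) + 3110)/(2*(√(-46))) + 2121904) = 1/((I*√46 + 3110)/(2*((I*√46))) + 2121904) = 1/((-I*√46/46)*(3110 + I*√46)/2 + 2121904) = 1/(-I*√46*(3110 + I*√46)/92 + 2121904) = 1/(2121904 - I*√46*(3110 + I*√46)/92)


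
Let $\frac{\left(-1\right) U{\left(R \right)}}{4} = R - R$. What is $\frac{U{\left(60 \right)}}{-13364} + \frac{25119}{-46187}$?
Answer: $- \frac{25119}{46187} \approx -0.54385$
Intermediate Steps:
$U{\left(R \right)} = 0$ ($U{\left(R \right)} = - 4 \left(R - R\right) = \left(-4\right) 0 = 0$)
$\frac{U{\left(60 \right)}}{-13364} + \frac{25119}{-46187} = \frac{0}{-13364} + \frac{25119}{-46187} = 0 \left(- \frac{1}{13364}\right) + 25119 \left(- \frac{1}{46187}\right) = 0 - \frac{25119}{46187} = - \frac{25119}{46187}$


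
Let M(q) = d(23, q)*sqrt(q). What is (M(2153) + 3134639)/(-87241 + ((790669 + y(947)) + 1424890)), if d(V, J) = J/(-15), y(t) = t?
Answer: 3134639/2129265 - 2153*sqrt(2153)/31938975 ≈ 1.4690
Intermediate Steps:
d(V, J) = -J/15 (d(V, J) = J*(-1/15) = -J/15)
M(q) = -q**(3/2)/15 (M(q) = (-q/15)*sqrt(q) = -q**(3/2)/15)
(M(2153) + 3134639)/(-87241 + ((790669 + y(947)) + 1424890)) = (-2153*sqrt(2153)/15 + 3134639)/(-87241 + ((790669 + 947) + 1424890)) = (-2153*sqrt(2153)/15 + 3134639)/(-87241 + (791616 + 1424890)) = (-2153*sqrt(2153)/15 + 3134639)/(-87241 + 2216506) = (3134639 - 2153*sqrt(2153)/15)/2129265 = (3134639 - 2153*sqrt(2153)/15)*(1/2129265) = 3134639/2129265 - 2153*sqrt(2153)/31938975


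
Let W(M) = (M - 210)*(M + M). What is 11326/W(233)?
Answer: 5663/5359 ≈ 1.0567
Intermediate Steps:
W(M) = 2*M*(-210 + M) (W(M) = (-210 + M)*(2*M) = 2*M*(-210 + M))
11326/W(233) = 11326/((2*233*(-210 + 233))) = 11326/((2*233*23)) = 11326/10718 = 11326*(1/10718) = 5663/5359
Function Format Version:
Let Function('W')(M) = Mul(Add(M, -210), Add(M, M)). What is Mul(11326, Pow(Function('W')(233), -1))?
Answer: Rational(5663, 5359) ≈ 1.0567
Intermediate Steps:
Function('W')(M) = Mul(2, M, Add(-210, M)) (Function('W')(M) = Mul(Add(-210, M), Mul(2, M)) = Mul(2, M, Add(-210, M)))
Mul(11326, Pow(Function('W')(233), -1)) = Mul(11326, Pow(Mul(2, 233, Add(-210, 233)), -1)) = Mul(11326, Pow(Mul(2, 233, 23), -1)) = Mul(11326, Pow(10718, -1)) = Mul(11326, Rational(1, 10718)) = Rational(5663, 5359)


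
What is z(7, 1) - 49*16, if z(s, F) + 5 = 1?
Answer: -788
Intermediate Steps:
z(s, F) = -4 (z(s, F) = -5 + 1 = -4)
z(7, 1) - 49*16 = -4 - 49*16 = -4 - 784 = -788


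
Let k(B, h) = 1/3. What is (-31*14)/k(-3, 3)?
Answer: -1302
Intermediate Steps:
k(B, h) = ⅓
(-31*14)/k(-3, 3) = (-31*14)/(⅓) = -434*3 = -1302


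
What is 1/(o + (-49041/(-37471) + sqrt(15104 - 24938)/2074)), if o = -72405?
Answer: -72881537878129164324/5276892364743616876457215 - 1456026647117*I*sqrt(9834)/15830677094230850629371645 ≈ -1.3811e-5 - 9.1208e-12*I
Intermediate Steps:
1/(o + (-49041/(-37471) + sqrt(15104 - 24938)/2074)) = 1/(-72405 + (-49041/(-37471) + sqrt(15104 - 24938)/2074)) = 1/(-72405 + (-49041*(-1/37471) + sqrt(-9834)*(1/2074))) = 1/(-72405 + (49041/37471 + (I*sqrt(9834))*(1/2074))) = 1/(-72405 + (49041/37471 + I*sqrt(9834)/2074)) = 1/(-2713038714/37471 + I*sqrt(9834)/2074)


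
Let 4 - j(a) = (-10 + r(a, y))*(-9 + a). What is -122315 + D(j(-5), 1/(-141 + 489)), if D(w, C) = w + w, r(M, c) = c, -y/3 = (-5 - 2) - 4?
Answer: -121663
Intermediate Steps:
y = 33 (y = -3*((-5 - 2) - 4) = -3*(-7 - 4) = -3*(-11) = 33)
j(a) = 211 - 23*a (j(a) = 4 - (-10 + 33)*(-9 + a) = 4 - 23*(-9 + a) = 4 - (-207 + 23*a) = 4 + (207 - 23*a) = 211 - 23*a)
D(w, C) = 2*w
-122315 + D(j(-5), 1/(-141 + 489)) = -122315 + 2*(211 - 23*(-5)) = -122315 + 2*(211 + 115) = -122315 + 2*326 = -122315 + 652 = -121663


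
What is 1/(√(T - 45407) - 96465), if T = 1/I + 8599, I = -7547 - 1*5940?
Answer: -433674485/41834574672024 - I*√743927180671/41834574672024 ≈ -1.0366e-5 - 2.0617e-8*I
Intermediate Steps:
I = -13487 (I = -7547 - 5940 = -13487)
T = 115974712/13487 (T = 1/(-13487) + 8599 = -1/13487 + 8599 = 115974712/13487 ≈ 8599.0)
1/(√(T - 45407) - 96465) = 1/(√(115974712/13487 - 45407) - 96465) = 1/(√(-496429497/13487) - 96465) = 1/(3*I*√743927180671/13487 - 96465) = 1/(-96465 + 3*I*√743927180671/13487)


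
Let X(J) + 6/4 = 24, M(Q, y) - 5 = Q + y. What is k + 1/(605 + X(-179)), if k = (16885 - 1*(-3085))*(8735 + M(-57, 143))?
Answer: 221200301102/1255 ≈ 1.7626e+8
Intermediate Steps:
M(Q, y) = 5 + Q + y (M(Q, y) = 5 + (Q + y) = 5 + Q + y)
X(J) = 45/2 (X(J) = -3/2 + 24 = 45/2)
k = 176255220 (k = (16885 - 1*(-3085))*(8735 + (5 - 57 + 143)) = (16885 + 3085)*(8735 + 91) = 19970*8826 = 176255220)
k + 1/(605 + X(-179)) = 176255220 + 1/(605 + 45/2) = 176255220 + 1/(1255/2) = 176255220 + 2/1255 = 221200301102/1255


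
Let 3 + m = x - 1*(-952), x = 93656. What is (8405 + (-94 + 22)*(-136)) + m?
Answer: 112802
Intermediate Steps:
m = 94605 (m = -3 + (93656 - 1*(-952)) = -3 + (93656 + 952) = -3 + 94608 = 94605)
(8405 + (-94 + 22)*(-136)) + m = (8405 + (-94 + 22)*(-136)) + 94605 = (8405 - 72*(-136)) + 94605 = (8405 + 9792) + 94605 = 18197 + 94605 = 112802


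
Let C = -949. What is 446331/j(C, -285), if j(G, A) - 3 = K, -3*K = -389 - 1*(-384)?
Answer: 1338993/14 ≈ 95642.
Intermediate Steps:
K = 5/3 (K = -(-389 - 1*(-384))/3 = -(-389 + 384)/3 = -⅓*(-5) = 5/3 ≈ 1.6667)
j(G, A) = 14/3 (j(G, A) = 3 + 5/3 = 14/3)
446331/j(C, -285) = 446331/(14/3) = 446331*(3/14) = 1338993/14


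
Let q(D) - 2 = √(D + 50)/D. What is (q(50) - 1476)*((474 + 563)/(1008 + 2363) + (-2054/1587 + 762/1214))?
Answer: 8589838205992/16236573195 ≈ 529.04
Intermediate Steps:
q(D) = 2 + √(50 + D)/D (q(D) = 2 + √(D + 50)/D = 2 + √(50 + D)/D)
(q(50) - 1476)*((474 + 563)/(1008 + 2363) + (-2054/1587 + 762/1214)) = ((2 + √(50 + 50)/50) - 1476)*((474 + 563)/(1008 + 2363) + (-2054/1587 + 762/1214)) = ((2 + √100/50) - 1476)*(1037/3371 + (-2054*1/1587 + 762*(1/1214))) = ((2 + (1/50)*10) - 1476)*(1037*(1/3371) + (-2054/1587 + 381/607)) = ((2 + ⅕) - 1476)*(1037/3371 - 642131/963309) = (11/5 - 1476)*(-1165672168/3247314639) = -7369/5*(-1165672168/3247314639) = 8589838205992/16236573195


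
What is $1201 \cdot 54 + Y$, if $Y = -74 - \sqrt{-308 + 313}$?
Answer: $64780 - \sqrt{5} \approx 64778.0$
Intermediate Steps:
$Y = -74 - \sqrt{5} \approx -76.236$
$1201 \cdot 54 + Y = 1201 \cdot 54 - \left(74 + \sqrt{5}\right) = 64854 - \left(74 + \sqrt{5}\right) = 64780 - \sqrt{5}$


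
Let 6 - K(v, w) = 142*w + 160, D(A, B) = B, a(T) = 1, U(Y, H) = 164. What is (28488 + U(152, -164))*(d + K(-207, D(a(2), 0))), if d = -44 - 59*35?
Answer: -64839476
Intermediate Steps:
K(v, w) = -154 - 142*w (K(v, w) = 6 - (142*w + 160) = 6 - (160 + 142*w) = 6 + (-160 - 142*w) = -154 - 142*w)
d = -2109 (d = -44 - 2065 = -2109)
(28488 + U(152, -164))*(d + K(-207, D(a(2), 0))) = (28488 + 164)*(-2109 + (-154 - 142*0)) = 28652*(-2109 + (-154 + 0)) = 28652*(-2109 - 154) = 28652*(-2263) = -64839476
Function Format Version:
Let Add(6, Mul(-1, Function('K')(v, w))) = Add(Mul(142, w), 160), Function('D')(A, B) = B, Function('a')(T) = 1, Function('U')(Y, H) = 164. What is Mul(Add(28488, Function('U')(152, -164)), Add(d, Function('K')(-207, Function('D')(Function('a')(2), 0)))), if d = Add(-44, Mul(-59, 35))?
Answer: -64839476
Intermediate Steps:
Function('K')(v, w) = Add(-154, Mul(-142, w)) (Function('K')(v, w) = Add(6, Mul(-1, Add(Mul(142, w), 160))) = Add(6, Mul(-1, Add(160, Mul(142, w)))) = Add(6, Add(-160, Mul(-142, w))) = Add(-154, Mul(-142, w)))
d = -2109 (d = Add(-44, -2065) = -2109)
Mul(Add(28488, Function('U')(152, -164)), Add(d, Function('K')(-207, Function('D')(Function('a')(2), 0)))) = Mul(Add(28488, 164), Add(-2109, Add(-154, Mul(-142, 0)))) = Mul(28652, Add(-2109, Add(-154, 0))) = Mul(28652, Add(-2109, -154)) = Mul(28652, -2263) = -64839476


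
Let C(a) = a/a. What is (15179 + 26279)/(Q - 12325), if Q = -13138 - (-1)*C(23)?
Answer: -20729/12731 ≈ -1.6282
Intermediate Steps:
C(a) = 1
Q = -13137 (Q = -13138 - (-1) = -13138 - 1*(-1) = -13138 + 1 = -13137)
(15179 + 26279)/(Q - 12325) = (15179 + 26279)/(-13137 - 12325) = 41458/(-25462) = 41458*(-1/25462) = -20729/12731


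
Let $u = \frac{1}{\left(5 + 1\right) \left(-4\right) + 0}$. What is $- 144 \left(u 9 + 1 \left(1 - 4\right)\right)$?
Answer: $486$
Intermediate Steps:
$u = - \frac{1}{24}$ ($u = \frac{1}{6 \left(-4\right) + 0} = \frac{1}{-24 + 0} = \frac{1}{-24} = - \frac{1}{24} \approx -0.041667$)
$- 144 \left(u 9 + 1 \left(1 - 4\right)\right) = - 144 \left(\left(- \frac{1}{24}\right) 9 + 1 \left(1 - 4\right)\right) = - 144 \left(- \frac{3}{8} + 1 \left(-3\right)\right) = - 144 \left(- \frac{3}{8} - 3\right) = \left(-144\right) \left(- \frac{27}{8}\right) = 486$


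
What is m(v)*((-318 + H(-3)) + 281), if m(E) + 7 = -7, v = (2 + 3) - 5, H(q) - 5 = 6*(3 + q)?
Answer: 448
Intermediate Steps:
H(q) = 23 + 6*q (H(q) = 5 + 6*(3 + q) = 5 + (18 + 6*q) = 23 + 6*q)
v = 0 (v = 5 - 5 = 0)
m(E) = -14 (m(E) = -7 - 7 = -14)
m(v)*((-318 + H(-3)) + 281) = -14*((-318 + (23 + 6*(-3))) + 281) = -14*((-318 + (23 - 18)) + 281) = -14*((-318 + 5) + 281) = -14*(-313 + 281) = -14*(-32) = 448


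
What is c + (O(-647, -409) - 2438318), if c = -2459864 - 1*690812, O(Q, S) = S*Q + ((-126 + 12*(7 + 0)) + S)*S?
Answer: -5139912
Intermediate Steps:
O(Q, S) = Q*S + S*(-42 + S) (O(Q, S) = Q*S + ((-126 + 12*7) + S)*S = Q*S + ((-126 + 84) + S)*S = Q*S + (-42 + S)*S = Q*S + S*(-42 + S))
c = -3150676 (c = -2459864 - 690812 = -3150676)
c + (O(-647, -409) - 2438318) = -3150676 + (-409*(-42 - 647 - 409) - 2438318) = -3150676 + (-409*(-1098) - 2438318) = -3150676 + (449082 - 2438318) = -3150676 - 1989236 = -5139912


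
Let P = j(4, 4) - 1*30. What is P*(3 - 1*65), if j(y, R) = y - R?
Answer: 1860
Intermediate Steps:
P = -30 (P = (4 - 1*4) - 1*30 = (4 - 4) - 30 = 0 - 30 = -30)
P*(3 - 1*65) = -30*(3 - 1*65) = -30*(3 - 65) = -30*(-62) = 1860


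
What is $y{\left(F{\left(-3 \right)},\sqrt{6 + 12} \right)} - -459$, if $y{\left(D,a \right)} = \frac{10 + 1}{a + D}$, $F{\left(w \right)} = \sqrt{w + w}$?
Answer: $\frac{- 2754 i + 918 \sqrt{3} - 11 i \sqrt{2}}{2 \left(\sqrt{3} - 3 i\right)} \approx 460.94 - 1.1227 i$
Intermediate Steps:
$F{\left(w \right)} = \sqrt{2} \sqrt{w}$ ($F{\left(w \right)} = \sqrt{2 w} = \sqrt{2} \sqrt{w}$)
$y{\left(D,a \right)} = \frac{11}{D + a}$
$y{\left(F{\left(-3 \right)},\sqrt{6 + 12} \right)} - -459 = \frac{11}{\sqrt{2} \sqrt{-3} + \sqrt{6 + 12}} - -459 = \frac{11}{\sqrt{2} i \sqrt{3} + \sqrt{18}} + 459 = \frac{11}{i \sqrt{6} + 3 \sqrt{2}} + 459 = \frac{11}{3 \sqrt{2} + i \sqrt{6}} + 459 = 459 + \frac{11}{3 \sqrt{2} + i \sqrt{6}}$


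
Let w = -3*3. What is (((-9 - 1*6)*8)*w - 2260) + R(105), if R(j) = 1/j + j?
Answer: -112874/105 ≈ -1075.0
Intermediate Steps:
w = -9
R(j) = j + 1/j
(((-9 - 1*6)*8)*w - 2260) + R(105) = (((-9 - 1*6)*8)*(-9) - 2260) + (105 + 1/105) = (((-9 - 6)*8)*(-9) - 2260) + (105 + 1/105) = (-15*8*(-9) - 2260) + 11026/105 = (-120*(-9) - 2260) + 11026/105 = (1080 - 2260) + 11026/105 = -1180 + 11026/105 = -112874/105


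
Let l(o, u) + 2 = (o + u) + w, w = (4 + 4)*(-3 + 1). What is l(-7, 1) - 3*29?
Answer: -111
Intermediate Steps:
w = -16 (w = 8*(-2) = -16)
l(o, u) = -18 + o + u (l(o, u) = -2 + ((o + u) - 16) = -2 + (-16 + o + u) = -18 + o + u)
l(-7, 1) - 3*29 = (-18 - 7 + 1) - 3*29 = -24 - 87 = -111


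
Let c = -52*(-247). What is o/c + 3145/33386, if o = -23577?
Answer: -373373671/214404892 ≈ -1.7414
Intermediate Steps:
c = 12844
o/c + 3145/33386 = -23577/12844 + 3145/33386 = -373373671/214404892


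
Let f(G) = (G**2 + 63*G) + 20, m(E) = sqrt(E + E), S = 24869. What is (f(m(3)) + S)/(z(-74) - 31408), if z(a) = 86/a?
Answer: -921115/1162139 - 2331*sqrt(6)/1162139 ≈ -0.79752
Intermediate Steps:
m(E) = sqrt(2)*sqrt(E) (m(E) = sqrt(2*E) = sqrt(2)*sqrt(E))
f(G) = 20 + G**2 + 63*G
(f(m(3)) + S)/(z(-74) - 31408) = ((20 + (sqrt(2)*sqrt(3))**2 + 63*(sqrt(2)*sqrt(3))) + 24869)/(86/(-74) - 31408) = ((20 + (sqrt(6))**2 + 63*sqrt(6)) + 24869)/(86*(-1/74) - 31408) = ((20 + 6 + 63*sqrt(6)) + 24869)/(-43/37 - 31408) = ((26 + 63*sqrt(6)) + 24869)/(-1162139/37) = (24895 + 63*sqrt(6))*(-37/1162139) = -921115/1162139 - 2331*sqrt(6)/1162139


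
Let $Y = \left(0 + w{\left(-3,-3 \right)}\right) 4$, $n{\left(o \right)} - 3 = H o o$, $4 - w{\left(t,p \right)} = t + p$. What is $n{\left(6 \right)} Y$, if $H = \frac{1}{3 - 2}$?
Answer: $1560$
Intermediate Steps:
$H = 1$ ($H = 1^{-1} = 1$)
$w{\left(t,p \right)} = 4 - p - t$ ($w{\left(t,p \right)} = 4 - \left(t + p\right) = 4 - \left(p + t\right) = 4 - p - t$)
$n{\left(o \right)} = 3 + o^{2}$ ($n{\left(o \right)} = 3 + 1 o o = 3 + o o = 3 + o^{2}$)
$Y = 40$ ($Y = \left(0 - -10\right) 4 = \left(0 + \left(4 + 3 + 3\right)\right) 4 = \left(0 + 10\right) 4 = 10 \cdot 4 = 40$)
$n{\left(6 \right)} Y = \left(3 + 6^{2}\right) 40 = \left(3 + 36\right) 40 = 39 \cdot 40 = 1560$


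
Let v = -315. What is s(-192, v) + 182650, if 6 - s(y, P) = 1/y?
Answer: 35069953/192 ≈ 1.8266e+5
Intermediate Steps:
s(y, P) = 6 - 1/y
s(-192, v) + 182650 = (6 - 1/(-192)) + 182650 = (6 - 1*(-1/192)) + 182650 = (6 + 1/192) + 182650 = 1153/192 + 182650 = 35069953/192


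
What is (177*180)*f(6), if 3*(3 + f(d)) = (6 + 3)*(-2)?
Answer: -286740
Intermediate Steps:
f(d) = -9 (f(d) = -3 + ((6 + 3)*(-2))/3 = -3 + (9*(-2))/3 = -3 + (1/3)*(-18) = -3 - 6 = -9)
(177*180)*f(6) = (177*180)*(-9) = 31860*(-9) = -286740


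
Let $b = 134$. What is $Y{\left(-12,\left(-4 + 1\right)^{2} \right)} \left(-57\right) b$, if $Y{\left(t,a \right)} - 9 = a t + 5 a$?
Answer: $412452$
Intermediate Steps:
$Y{\left(t,a \right)} = 9 + 5 a + a t$ ($Y{\left(t,a \right)} = 9 + \left(a t + 5 a\right) = 9 + \left(5 a + a t\right) = 9 + 5 a + a t$)
$Y{\left(-12,\left(-4 + 1\right)^{2} \right)} \left(-57\right) b = \left(9 + 5 \left(-4 + 1\right)^{2} + \left(-4 + 1\right)^{2} \left(-12\right)\right) \left(-57\right) 134 = \left(9 + 5 \left(-3\right)^{2} + \left(-3\right)^{2} \left(-12\right)\right) \left(-57\right) 134 = \left(9 + 5 \cdot 9 + 9 \left(-12\right)\right) \left(-57\right) 134 = \left(9 + 45 - 108\right) \left(-57\right) 134 = \left(-54\right) \left(-57\right) 134 = 3078 \cdot 134 = 412452$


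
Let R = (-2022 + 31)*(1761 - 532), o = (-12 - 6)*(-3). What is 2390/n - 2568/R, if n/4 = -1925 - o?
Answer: -2913927961/9684984562 ≈ -0.30087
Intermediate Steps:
o = 54 (o = -18*(-3) = 54)
R = -2446939 (R = -1991*1229 = -2446939)
n = -7916 (n = 4*(-1925 - 1*54) = 4*(-1925 - 54) = 4*(-1979) = -7916)
2390/n - 2568/R = 2390/(-7916) - 2568/(-2446939) = 2390*(-1/7916) - 2568*(-1/2446939) = -1195/3958 + 2568/2446939 = -2913927961/9684984562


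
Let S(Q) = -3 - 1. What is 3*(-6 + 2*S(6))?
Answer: -42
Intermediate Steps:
S(Q) = -4
3*(-6 + 2*S(6)) = 3*(-6 + 2*(-4)) = 3*(-6 - 8) = 3*(-14) = -42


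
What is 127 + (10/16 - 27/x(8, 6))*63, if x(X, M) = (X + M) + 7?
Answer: 683/8 ≈ 85.375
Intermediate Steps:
x(X, M) = 7 + M + X (x(X, M) = (M + X) + 7 = 7 + M + X)
127 + (10/16 - 27/x(8, 6))*63 = 127 + (10/16 - 27/(7 + 6 + 8))*63 = 127 + (10*(1/16) - 27/21)*63 = 127 + (5/8 - 27*1/21)*63 = 127 + (5/8 - 9/7)*63 = 127 - 37/56*63 = 127 - 333/8 = 683/8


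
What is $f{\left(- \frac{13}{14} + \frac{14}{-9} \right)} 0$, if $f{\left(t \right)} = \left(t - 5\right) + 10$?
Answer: $0$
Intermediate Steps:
$f{\left(t \right)} = 5 + t$ ($f{\left(t \right)} = \left(-5 + t\right) + 10 = 5 + t$)
$f{\left(- \frac{13}{14} + \frac{14}{-9} \right)} 0 = \left(5 + \left(- \frac{13}{14} + \frac{14}{-9}\right)\right) 0 = \left(5 + \left(\left(-13\right) \frac{1}{14} + 14 \left(- \frac{1}{9}\right)\right)\right) 0 = \left(5 - \frac{313}{126}\right) 0 = \frac{317}{126} \cdot 0 = 0$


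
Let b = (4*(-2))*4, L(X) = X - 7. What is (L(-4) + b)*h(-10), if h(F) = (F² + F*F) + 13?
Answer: -9159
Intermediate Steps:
L(X) = -7 + X
b = -32 (b = -8*4 = -32)
h(F) = 13 + 2*F² (h(F) = (F² + F²) + 13 = 2*F² + 13 = 13 + 2*F²)
(L(-4) + b)*h(-10) = ((-7 - 4) - 32)*(13 + 2*(-10)²) = (-11 - 32)*(13 + 2*100) = -43*(13 + 200) = -43*213 = -9159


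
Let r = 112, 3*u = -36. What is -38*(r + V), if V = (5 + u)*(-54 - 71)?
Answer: -37506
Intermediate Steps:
u = -12 (u = (1/3)*(-36) = -12)
V = 875 (V = (5 - 12)*(-54 - 71) = -7*(-125) = 875)
-38*(r + V) = -38*(112 + 875) = -38*987 = -37506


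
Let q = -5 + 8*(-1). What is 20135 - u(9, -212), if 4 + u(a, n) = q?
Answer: 20152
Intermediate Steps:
q = -13 (q = -5 - 8 = -13)
u(a, n) = -17 (u(a, n) = -4 - 13 = -17)
20135 - u(9, -212) = 20135 - 1*(-17) = 20135 + 17 = 20152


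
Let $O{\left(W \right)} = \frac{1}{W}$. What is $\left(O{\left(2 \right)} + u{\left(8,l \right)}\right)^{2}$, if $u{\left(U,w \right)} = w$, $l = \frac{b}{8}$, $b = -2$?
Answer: $\frac{1}{16} \approx 0.0625$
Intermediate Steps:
$l = - \frac{1}{4}$ ($l = - \frac{2}{8} = \left(-2\right) \frac{1}{8} = - \frac{1}{4} \approx -0.25$)
$\left(O{\left(2 \right)} + u{\left(8,l \right)}\right)^{2} = \left(\frac{1}{2} - \frac{1}{4}\right)^{2} = \left(\frac{1}{4}\right)^{2} = \frac{1}{16}$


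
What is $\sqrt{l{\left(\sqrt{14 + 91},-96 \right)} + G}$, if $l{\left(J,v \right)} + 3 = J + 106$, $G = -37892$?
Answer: $\sqrt{-37789 + \sqrt{105}} \approx 194.37 i$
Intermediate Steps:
$l{\left(J,v \right)} = 103 + J$ ($l{\left(J,v \right)} = -3 + \left(J + 106\right) = -3 + \left(106 + J\right) = 103 + J$)
$\sqrt{l{\left(\sqrt{14 + 91},-96 \right)} + G} = \sqrt{\left(103 + \sqrt{14 + 91}\right) - 37892} = \sqrt{\left(103 + \sqrt{105}\right) - 37892} = \sqrt{-37789 + \sqrt{105}}$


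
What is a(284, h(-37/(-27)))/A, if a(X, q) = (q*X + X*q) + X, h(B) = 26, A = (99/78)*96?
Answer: 48919/396 ≈ 123.53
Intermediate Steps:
A = 1584/13 (A = (99*(1/78))*96 = (33/26)*96 = 1584/13 ≈ 121.85)
a(X, q) = X + 2*X*q (a(X, q) = (X*q + X*q) + X = 2*X*q + X = X + 2*X*q)
a(284, h(-37/(-27)))/A = (284*(1 + 2*26))/(1584/13) = (284*(1 + 52))*(13/1584) = (284*53)*(13/1584) = 15052*(13/1584) = 48919/396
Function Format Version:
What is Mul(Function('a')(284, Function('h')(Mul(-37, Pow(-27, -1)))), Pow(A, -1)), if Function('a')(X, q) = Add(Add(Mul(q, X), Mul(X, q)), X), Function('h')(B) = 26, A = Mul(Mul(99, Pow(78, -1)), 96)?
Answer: Rational(48919, 396) ≈ 123.53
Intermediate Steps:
A = Rational(1584, 13) (A = Mul(Mul(99, Rational(1, 78)), 96) = Mul(Rational(33, 26), 96) = Rational(1584, 13) ≈ 121.85)
Function('a')(X, q) = Add(X, Mul(2, X, q)) (Function('a')(X, q) = Add(Add(Mul(X, q), Mul(X, q)), X) = Add(Mul(2, X, q), X) = Add(X, Mul(2, X, q)))
Mul(Function('a')(284, Function('h')(Mul(-37, Pow(-27, -1)))), Pow(A, -1)) = Mul(Mul(284, Add(1, Mul(2, 26))), Pow(Rational(1584, 13), -1)) = Mul(Mul(284, Add(1, 52)), Rational(13, 1584)) = Mul(Mul(284, 53), Rational(13, 1584)) = Mul(15052, Rational(13, 1584)) = Rational(48919, 396)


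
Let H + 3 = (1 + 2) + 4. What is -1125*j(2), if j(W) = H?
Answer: -4500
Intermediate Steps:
H = 4 (H = -3 + ((1 + 2) + 4) = -3 + (3 + 4) = -3 + 7 = 4)
j(W) = 4
-1125*j(2) = -1125*4 = -4500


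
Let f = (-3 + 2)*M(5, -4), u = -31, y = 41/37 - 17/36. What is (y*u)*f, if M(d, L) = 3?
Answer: 26257/444 ≈ 59.137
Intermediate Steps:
y = 847/1332 (y = 41*(1/37) - 17*1/36 = 41/37 - 17/36 = 847/1332 ≈ 0.63589)
f = -3 (f = (-3 + 2)*3 = -1*3 = -3)
(y*u)*f = ((847/1332)*(-31))*(-3) = -26257/1332*(-3) = 26257/444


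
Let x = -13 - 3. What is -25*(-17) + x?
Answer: 409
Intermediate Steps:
x = -16
-25*(-17) + x = -25*(-17) - 16 = 425 - 16 = 409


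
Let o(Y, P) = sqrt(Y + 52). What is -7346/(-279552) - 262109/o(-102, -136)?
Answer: 3673/139776 + 262109*I*sqrt(2)/10 ≈ 0.026278 + 37068.0*I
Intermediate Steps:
o(Y, P) = sqrt(52 + Y)
-7346/(-279552) - 262109/o(-102, -136) = -7346/(-279552) - 262109/sqrt(52 - 102) = -7346*(-1/279552) - 262109*(-I*sqrt(2)/10) = 3673/139776 - 262109*(-I*sqrt(2)/10) = 3673/139776 - (-262109)*I*sqrt(2)/10 = 3673/139776 + 262109*I*sqrt(2)/10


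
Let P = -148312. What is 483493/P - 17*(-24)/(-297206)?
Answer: -71878765927/22039608136 ≈ -3.2613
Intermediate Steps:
483493/P - 17*(-24)/(-297206) = 483493/(-148312) - 17*(-24)/(-297206) = 483493*(-1/148312) + 408*(-1/297206) = -483493/148312 - 204/148603 = -71878765927/22039608136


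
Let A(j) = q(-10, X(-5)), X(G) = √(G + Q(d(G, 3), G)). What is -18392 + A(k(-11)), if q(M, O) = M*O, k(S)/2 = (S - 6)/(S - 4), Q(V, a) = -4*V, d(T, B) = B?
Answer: -18392 - 10*I*√17 ≈ -18392.0 - 41.231*I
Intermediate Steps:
k(S) = 2*(-6 + S)/(-4 + S) (k(S) = 2*((S - 6)/(S - 4)) = 2*((-6 + S)/(-4 + S)) = 2*(-6 + S)/(-4 + S))
X(G) = √(-12 + G) (X(G) = √(G - 4*3) = √(G - 12) = √(-12 + G))
A(j) = -10*I*√17 (A(j) = -10*√(-12 - 5) = -10*I*√17)
-18392 + A(k(-11)) = -18392 - 10*I*√17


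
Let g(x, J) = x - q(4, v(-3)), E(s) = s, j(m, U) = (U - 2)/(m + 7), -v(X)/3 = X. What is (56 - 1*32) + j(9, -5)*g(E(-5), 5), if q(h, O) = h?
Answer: 447/16 ≈ 27.938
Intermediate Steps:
v(X) = -3*X
j(m, U) = (-2 + U)/(7 + m)
g(x, J) = -4 + x (g(x, J) = x - 1*4 = x - 4 = -4 + x)
(56 - 1*32) + j(9, -5)*g(E(-5), 5) = (56 - 1*32) + ((-2 - 5)/(7 + 9))*(-4 - 5) = (56 - 32) + (-7/16)*(-9) = 24 + ((1/16)*(-7))*(-9) = 24 - 7/16*(-9) = 24 + 63/16 = 447/16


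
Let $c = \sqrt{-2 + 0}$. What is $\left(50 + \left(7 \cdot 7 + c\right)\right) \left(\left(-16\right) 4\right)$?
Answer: $-6336 - 64 i \sqrt{2} \approx -6336.0 - 90.51 i$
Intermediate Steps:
$c = i \sqrt{2}$ ($c = \sqrt{-2} = i \sqrt{2} \approx 1.4142 i$)
$\left(50 + \left(7 \cdot 7 + c\right)\right) \left(\left(-16\right) 4\right) = \left(50 + \left(7 \cdot 7 + i \sqrt{2}\right)\right) \left(\left(-16\right) 4\right) = \left(50 + \left(49 + i \sqrt{2}\right)\right) \left(-64\right) = \left(99 + i \sqrt{2}\right) \left(-64\right) = -6336 - 64 i \sqrt{2}$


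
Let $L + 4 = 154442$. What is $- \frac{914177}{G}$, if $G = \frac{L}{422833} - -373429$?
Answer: $- \frac{386544203441}{157898258795} \approx -2.4481$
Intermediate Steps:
$L = 154438$ ($L = -4 + 154442 = 154438$)
$G = \frac{157898258795}{422833}$ ($G = \frac{154438}{422833} - -373429 = 154438 \cdot \frac{1}{422833} + 373429 = \frac{154438}{422833} + 373429 = \frac{157898258795}{422833} \approx 3.7343 \cdot 10^{5}$)
$- \frac{914177}{G} = - \frac{914177}{\frac{157898258795}{422833}} = \left(-914177\right) \frac{422833}{157898258795} = - \frac{386544203441}{157898258795}$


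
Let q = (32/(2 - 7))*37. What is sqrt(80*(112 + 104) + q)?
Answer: 4*sqrt(26630)/5 ≈ 130.55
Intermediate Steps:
q = -1184/5 (q = (32/(-5))*37 = -1/5*32*37 = -32/5*37 = -1184/5 ≈ -236.80)
sqrt(80*(112 + 104) + q) = sqrt(80*(112 + 104) - 1184/5) = sqrt(80*216 - 1184/5) = sqrt(17280 - 1184/5) = sqrt(85216/5) = 4*sqrt(26630)/5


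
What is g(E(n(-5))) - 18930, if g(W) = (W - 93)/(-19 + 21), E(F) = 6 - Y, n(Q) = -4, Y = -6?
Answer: -37941/2 ≈ -18971.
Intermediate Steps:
E(F) = 12 (E(F) = 6 - 1*(-6) = 6 + 6 = 12)
g(W) = -93/2 + W/2 (g(W) = (-93 + W)/2 = (-93 + W)*(½) = -93/2 + W/2)
g(E(n(-5))) - 18930 = (-93/2 + (½)*12) - 18930 = (-93/2 + 6) - 18930 = -81/2 - 18930 = -37941/2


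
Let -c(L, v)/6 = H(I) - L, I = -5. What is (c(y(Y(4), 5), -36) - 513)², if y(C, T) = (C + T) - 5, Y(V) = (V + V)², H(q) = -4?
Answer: 11025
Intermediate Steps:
Y(V) = 4*V² (Y(V) = (2*V)² = 4*V²)
y(C, T) = -5 + C + T
c(L, v) = 24 + 6*L (c(L, v) = -6*(-4 - L) = 24 + 6*L)
(c(y(Y(4), 5), -36) - 513)² = ((24 + 6*(-5 + 4*4² + 5)) - 513)² = ((24 + 6*(-5 + 4*16 + 5)) - 513)² = ((24 + 6*(-5 + 64 + 5)) - 513)² = ((24 + 6*64) - 513)² = ((24 + 384) - 513)² = (408 - 513)² = (-105)² = 11025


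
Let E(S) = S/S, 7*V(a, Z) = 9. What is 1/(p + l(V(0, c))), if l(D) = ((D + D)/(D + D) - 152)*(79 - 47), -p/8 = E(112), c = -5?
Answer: -1/4840 ≈ -0.00020661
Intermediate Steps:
V(a, Z) = 9/7 (V(a, Z) = (1/7)*9 = 9/7)
E(S) = 1
p = -8 (p = -8*1 = -8)
l(D) = -4832 (l(D) = ((2*D)/((2*D)) - 152)*32 = ((2*D)*(1/(2*D)) - 152)*32 = (1 - 152)*32 = -151*32 = -4832)
1/(p + l(V(0, c))) = 1/(-8 - 4832) = 1/(-4840) = -1/4840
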